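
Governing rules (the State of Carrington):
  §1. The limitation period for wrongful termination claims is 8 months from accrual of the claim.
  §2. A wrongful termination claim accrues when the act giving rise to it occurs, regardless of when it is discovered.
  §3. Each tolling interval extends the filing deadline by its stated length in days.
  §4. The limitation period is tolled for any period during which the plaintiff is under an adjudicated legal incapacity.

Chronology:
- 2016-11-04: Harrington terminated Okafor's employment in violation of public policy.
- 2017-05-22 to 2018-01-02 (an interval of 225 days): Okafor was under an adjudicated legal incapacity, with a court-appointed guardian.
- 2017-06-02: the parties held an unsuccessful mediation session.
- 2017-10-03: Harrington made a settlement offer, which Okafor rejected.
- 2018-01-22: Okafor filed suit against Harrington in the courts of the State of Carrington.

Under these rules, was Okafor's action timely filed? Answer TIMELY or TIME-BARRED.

The claim accrued on 2016-11-04, when the wrongful act occurred.
Adding the 8 months base period to 2016-11-04 gives a deadline of 2017-07-04, before any tolling.
The plaintiff's legal incapacity from 2017-05-22 to 2018-01-02 tolled the period for 225 days, extending the deadline to 2018-02-14.
The other events in the timeline have no effect on the limitation period under the stated rules.
Filing on 2018-01-22 beat the 2018-02-14 deadline — the action is timely.

TIMELY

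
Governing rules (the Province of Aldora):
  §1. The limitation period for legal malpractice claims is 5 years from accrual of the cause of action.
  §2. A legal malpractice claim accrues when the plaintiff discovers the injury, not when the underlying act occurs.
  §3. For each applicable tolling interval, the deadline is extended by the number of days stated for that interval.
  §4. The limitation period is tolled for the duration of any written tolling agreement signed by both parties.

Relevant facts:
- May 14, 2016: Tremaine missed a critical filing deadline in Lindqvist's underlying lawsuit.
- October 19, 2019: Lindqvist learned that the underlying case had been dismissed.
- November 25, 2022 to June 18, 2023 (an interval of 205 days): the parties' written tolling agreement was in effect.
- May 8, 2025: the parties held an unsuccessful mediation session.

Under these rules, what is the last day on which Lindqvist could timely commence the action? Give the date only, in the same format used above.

Accrual is tied to discovery, so the period began on October 19, 2019 rather than on May 14, 2016 when the act occurred.
The untolled deadline — 5 years after October 19, 2019 — is October 19, 2024.
The written tolling agreement from November 25, 2022 to June 18, 2023 tolled the period for 205 days, extending the deadline to May 12, 2025.
Nothing else in the chronology tolls or restarts the period.

May 12, 2025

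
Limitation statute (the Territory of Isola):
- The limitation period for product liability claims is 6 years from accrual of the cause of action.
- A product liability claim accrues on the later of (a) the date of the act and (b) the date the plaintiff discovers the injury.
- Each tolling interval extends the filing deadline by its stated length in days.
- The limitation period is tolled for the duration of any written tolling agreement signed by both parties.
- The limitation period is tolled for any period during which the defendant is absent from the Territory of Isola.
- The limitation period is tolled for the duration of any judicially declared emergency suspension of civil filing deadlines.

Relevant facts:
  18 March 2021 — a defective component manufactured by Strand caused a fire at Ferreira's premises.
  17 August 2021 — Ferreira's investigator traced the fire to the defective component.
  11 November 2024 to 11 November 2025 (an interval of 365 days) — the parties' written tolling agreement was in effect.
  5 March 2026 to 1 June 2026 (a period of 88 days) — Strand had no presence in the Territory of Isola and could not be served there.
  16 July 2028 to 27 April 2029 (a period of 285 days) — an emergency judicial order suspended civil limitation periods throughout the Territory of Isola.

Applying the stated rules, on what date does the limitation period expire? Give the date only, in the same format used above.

24 August 2029

The claim accrued on 17 August 2021 — the later of the 18 March 2021 act and the 17 August 2021 discovery.
The untolled deadline — 6 years after 17 August 2021 — is 17 August 2027.
The period was tolled for 365 days by the written tolling agreement (11 November 2024 to 11 November 2025), pushing the deadline to 16 August 2028.
The defendant's absence from the jurisdiction from 5 March 2026 to 1 June 2026 tolled the period for 88 days, extending the deadline to 12 November 2028.
Because the emergency suspension of filing deadlines ran from 16 July 2028 to 27 April 2029, the deadline is extended by 285 days to 24 August 2029.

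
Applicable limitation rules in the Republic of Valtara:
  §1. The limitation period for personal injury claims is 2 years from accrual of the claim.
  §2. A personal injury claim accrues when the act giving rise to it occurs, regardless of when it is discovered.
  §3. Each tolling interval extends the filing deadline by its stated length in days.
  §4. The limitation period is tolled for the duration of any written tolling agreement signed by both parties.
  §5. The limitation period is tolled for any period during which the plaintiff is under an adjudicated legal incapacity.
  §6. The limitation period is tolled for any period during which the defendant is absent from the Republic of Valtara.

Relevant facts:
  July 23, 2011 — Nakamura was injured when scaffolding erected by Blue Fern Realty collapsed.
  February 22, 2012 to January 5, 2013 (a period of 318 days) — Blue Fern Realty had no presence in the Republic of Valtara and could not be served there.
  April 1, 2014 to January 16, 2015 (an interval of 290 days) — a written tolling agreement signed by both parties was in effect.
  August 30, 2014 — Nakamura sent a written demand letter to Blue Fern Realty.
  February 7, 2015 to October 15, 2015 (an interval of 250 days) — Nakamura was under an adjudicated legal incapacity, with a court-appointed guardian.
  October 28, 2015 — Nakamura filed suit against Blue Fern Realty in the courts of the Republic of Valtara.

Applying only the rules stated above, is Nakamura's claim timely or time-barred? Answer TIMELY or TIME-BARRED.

TIMELY

The limitation period began to run on July 23, 2011.
Adding the 2 years base period to July 23, 2011 gives a deadline of July 23, 2013, before any tolling.
Because the defendant's absence from the jurisdiction ran from February 22, 2012 to January 5, 2013, the deadline is extended by 318 days to June 6, 2014.
The written tolling agreement from April 1, 2014 to January 16, 2015 tolled the period for 290 days, extending the deadline to March 23, 2015.
Because the plaintiff's legal incapacity ran from February 7, 2015 to October 15, 2015, the deadline is extended by 250 days to November 28, 2015.
The other events in the timeline have no effect on the limitation period under the stated rules.
Nakamura filed on October 28, 2015, before the November 28, 2015 deadline, so the action is timely.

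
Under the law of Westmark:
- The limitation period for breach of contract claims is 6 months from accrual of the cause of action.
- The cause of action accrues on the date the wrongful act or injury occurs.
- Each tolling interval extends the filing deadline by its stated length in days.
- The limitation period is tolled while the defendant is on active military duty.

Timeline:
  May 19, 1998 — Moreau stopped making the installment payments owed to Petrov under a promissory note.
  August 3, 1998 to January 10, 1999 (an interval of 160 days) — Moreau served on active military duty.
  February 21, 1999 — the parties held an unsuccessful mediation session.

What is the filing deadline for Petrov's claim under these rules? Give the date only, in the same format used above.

The cause of action accrued on May 19, 1998, the date of the act.
The untolled deadline — 6 months after May 19, 1998 — is November 19, 1998.
The period was tolled for 160 days by the defendant's active military service (August 3, 1998 to January 10, 1999), pushing the deadline to April 28, 1999.
The other events in the timeline have no effect on the limitation period under the stated rules.

April 28, 1999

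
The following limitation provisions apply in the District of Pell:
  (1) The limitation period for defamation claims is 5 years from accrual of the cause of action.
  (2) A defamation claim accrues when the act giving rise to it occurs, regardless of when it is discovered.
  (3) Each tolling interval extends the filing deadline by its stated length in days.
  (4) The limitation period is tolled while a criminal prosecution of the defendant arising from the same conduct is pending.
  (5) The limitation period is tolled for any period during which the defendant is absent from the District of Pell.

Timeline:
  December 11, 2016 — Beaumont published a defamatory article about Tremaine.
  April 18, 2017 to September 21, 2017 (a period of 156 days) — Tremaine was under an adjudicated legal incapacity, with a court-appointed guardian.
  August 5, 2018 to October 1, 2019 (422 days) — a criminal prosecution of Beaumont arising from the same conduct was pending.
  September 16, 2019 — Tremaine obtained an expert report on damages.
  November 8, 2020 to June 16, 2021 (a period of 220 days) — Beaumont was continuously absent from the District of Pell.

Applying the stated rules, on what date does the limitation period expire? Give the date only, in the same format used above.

The limitation period began to run on December 11, 2016.
5 years from December 11, 2016 is December 11, 2021.
The period was tolled for 422 days by the pending criminal prosecution (August 5, 2018 to October 1, 2019), pushing the deadline to February 6, 2023.
The period was tolled for 220 days by the defendant's absence from the jurisdiction (November 8, 2020 to June 16, 2021), pushing the deadline to September 14, 2023.
No stated provision tolls the period for the plaintiff's incapacity, so the interval from April 18, 2017 to September 21, 2017 has no effect on the deadline.
Nothing else in the chronology tolls or restarts the period.

September 14, 2023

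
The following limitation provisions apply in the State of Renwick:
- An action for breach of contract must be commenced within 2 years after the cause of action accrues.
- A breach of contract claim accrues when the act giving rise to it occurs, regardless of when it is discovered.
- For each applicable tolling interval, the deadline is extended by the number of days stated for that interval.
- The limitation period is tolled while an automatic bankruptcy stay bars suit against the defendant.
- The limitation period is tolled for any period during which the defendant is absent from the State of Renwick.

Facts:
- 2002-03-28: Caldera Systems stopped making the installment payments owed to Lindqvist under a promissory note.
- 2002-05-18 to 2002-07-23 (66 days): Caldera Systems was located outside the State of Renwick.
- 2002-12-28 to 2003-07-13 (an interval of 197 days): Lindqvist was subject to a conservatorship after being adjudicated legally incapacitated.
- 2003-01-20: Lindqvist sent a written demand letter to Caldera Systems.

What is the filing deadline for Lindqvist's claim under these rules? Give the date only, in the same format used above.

2004-06-02

The limitation period began to run on 2002-03-28.
The untolled deadline — 2 years after 2002-03-28 — is 2004-03-28.
The defendant's absence from the jurisdiction from 2002-05-18 to 2002-07-23 tolled the period for 66 days, extending the deadline to 2004-06-02.
Although the plaintiff's incapacity ran from 2002-12-28 to 2003-07-13, the stated rules do not make that a tolling event, so it is disregarded.
The other events in the timeline have no effect on the limitation period under the stated rules.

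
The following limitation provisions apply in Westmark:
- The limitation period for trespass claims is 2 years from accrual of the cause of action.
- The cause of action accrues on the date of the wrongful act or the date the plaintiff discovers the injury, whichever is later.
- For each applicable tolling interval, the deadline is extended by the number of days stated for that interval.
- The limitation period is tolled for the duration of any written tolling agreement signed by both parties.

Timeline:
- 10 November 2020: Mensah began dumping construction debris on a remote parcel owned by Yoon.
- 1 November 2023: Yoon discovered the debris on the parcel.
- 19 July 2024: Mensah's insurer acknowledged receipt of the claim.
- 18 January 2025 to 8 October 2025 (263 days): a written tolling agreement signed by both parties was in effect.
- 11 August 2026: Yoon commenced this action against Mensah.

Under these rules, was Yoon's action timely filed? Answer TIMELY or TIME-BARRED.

The claim accrued on 1 November 2023 — the later of the 10 November 2020 act and the 1 November 2023 discovery.
Adding the 2 years base period to 1 November 2023 gives a deadline of 1 November 2025, before any tolling.
Because the written tolling agreement ran from 18 January 2025 to 8 October 2025, the deadline is extended by 263 days to 22 July 2026.
Nothing else in the chronology tolls or restarts the period.
Yoon filed on 11 August 2026, after the 22 July 2026 deadline, so the action is time-barred.

TIME-BARRED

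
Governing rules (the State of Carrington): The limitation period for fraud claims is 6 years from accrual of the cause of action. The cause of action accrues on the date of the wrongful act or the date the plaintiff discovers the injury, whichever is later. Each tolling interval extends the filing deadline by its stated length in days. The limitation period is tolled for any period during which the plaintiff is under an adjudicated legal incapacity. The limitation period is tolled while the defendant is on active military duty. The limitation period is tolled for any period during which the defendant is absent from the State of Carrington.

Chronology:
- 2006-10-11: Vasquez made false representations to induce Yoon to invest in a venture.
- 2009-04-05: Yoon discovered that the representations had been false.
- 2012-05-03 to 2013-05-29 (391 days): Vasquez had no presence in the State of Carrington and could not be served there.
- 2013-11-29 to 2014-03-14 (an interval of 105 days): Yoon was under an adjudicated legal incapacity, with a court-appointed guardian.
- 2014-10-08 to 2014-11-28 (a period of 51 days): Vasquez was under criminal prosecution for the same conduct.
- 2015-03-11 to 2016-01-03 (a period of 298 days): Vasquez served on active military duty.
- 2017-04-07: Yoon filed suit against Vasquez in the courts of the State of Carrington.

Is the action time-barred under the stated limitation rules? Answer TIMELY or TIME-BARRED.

The claim accrued on 2009-04-05 — the later of the 2006-10-11 act and the 2009-04-05 discovery.
The untolled deadline — 6 years after 2009-04-05 — is 2015-04-05.
Because the defendant's absence from the jurisdiction ran from 2012-05-03 to 2013-05-29, the deadline is extended by 391 days to 2016-04-30.
The plaintiff's legal incapacity from 2013-11-29 to 2014-03-14 tolled the period for 105 days, extending the deadline to 2016-08-13.
The defendant's active military service from 2015-03-11 to 2016-01-03 tolled the period for 298 days, extending the deadline to 2017-06-07.
The pending criminal prosecution from 2014-10-08 to 2014-11-28 does not toll the period, because no stated rule makes a criminal prosecution a tolling event.
The 2017-04-07 filing precedes the 2017-06-07 deadline; the claim is timely.

TIMELY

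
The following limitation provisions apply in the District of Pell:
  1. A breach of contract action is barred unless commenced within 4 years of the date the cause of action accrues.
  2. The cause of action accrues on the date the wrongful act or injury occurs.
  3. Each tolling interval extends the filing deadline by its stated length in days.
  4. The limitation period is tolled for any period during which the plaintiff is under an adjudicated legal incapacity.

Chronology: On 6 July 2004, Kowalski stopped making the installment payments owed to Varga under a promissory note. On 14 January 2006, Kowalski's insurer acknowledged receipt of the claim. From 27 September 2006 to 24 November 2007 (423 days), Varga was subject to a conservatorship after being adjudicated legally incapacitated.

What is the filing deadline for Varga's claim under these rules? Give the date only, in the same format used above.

The cause of action accrued on 6 July 2004, the date of the act.
The untolled deadline — 4 years after 6 July 2004 — is 6 July 2008.
The period was tolled for 423 days by the plaintiff's legal incapacity (27 September 2006 to 24 November 2007), pushing the deadline to 2 September 2009.
Nothing else in the chronology tolls or restarts the period.

2 September 2009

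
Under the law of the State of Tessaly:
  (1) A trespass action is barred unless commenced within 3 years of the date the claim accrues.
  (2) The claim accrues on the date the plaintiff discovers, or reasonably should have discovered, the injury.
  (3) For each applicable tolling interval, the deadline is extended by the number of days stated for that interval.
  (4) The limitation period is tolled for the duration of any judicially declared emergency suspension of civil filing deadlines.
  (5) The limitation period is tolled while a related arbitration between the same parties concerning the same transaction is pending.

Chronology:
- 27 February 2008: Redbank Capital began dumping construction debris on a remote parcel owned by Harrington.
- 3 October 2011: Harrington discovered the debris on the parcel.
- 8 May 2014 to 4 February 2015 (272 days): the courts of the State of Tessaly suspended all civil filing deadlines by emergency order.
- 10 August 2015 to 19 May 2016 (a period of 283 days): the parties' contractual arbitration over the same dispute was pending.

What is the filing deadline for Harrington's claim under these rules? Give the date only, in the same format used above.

2 July 2015

The claim did not accrue until Harrington discovered the injury on 3 October 2011; the 27 February 2008 act date does not start the clock under the stated rule.
3 years from 3 October 2011 is 3 October 2014.
The emergency suspension of filing deadlines from 8 May 2014 to 4 February 2015 tolled the period for 272 days, extending the deadline to 2 July 2015.
The pending related arbitration starting 10 August 2015 came too late — the period had run on 2 July 2015 — and so does not extend the deadline.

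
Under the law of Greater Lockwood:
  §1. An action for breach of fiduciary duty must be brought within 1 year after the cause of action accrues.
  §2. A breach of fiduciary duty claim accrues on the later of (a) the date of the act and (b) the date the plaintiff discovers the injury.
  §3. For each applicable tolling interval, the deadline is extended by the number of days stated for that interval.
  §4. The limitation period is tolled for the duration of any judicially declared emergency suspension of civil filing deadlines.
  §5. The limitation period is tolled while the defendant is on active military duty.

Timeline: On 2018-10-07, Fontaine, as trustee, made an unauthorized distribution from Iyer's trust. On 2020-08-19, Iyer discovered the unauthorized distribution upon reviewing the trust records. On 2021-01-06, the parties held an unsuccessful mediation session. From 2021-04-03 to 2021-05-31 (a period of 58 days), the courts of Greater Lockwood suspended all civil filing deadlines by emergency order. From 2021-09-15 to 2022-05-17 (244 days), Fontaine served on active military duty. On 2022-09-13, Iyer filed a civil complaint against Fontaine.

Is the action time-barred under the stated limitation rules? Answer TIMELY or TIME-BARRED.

TIME-BARRED

Taking the later of the act (2018-10-07) and discovery (2020-08-19), the claim accrued on 2020-08-19.
The untolled deadline — 1 year after 2020-08-19 — is 2021-08-19.
The period was tolled for 58 days by the emergency suspension of filing deadlines (2021-04-03 to 2021-05-31), pushing the deadline to 2021-10-16.
Because the defendant's active military service ran from 2021-09-15 to 2022-05-17, the deadline is extended by 244 days to 2022-06-17.
None of the other events listed affects the running of the period under the stated rules.
Iyer filed on 2022-09-13, after the 2022-06-17 deadline, so the action is time-barred.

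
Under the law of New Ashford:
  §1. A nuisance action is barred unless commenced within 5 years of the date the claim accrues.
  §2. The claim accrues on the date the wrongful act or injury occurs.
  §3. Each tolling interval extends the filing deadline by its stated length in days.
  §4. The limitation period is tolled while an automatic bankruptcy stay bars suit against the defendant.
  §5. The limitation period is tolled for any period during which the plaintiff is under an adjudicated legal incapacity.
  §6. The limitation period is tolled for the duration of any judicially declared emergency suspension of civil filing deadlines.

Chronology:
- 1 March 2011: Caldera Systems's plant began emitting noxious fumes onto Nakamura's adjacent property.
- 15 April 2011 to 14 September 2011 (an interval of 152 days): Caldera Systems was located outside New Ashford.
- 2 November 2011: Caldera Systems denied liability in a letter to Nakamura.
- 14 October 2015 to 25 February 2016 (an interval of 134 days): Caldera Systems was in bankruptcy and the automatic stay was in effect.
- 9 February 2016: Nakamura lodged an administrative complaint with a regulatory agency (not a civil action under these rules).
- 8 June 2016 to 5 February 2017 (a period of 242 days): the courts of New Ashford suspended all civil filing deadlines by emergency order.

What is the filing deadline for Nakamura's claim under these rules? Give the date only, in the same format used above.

12 March 2017

The limitation period began to run on 1 March 2011.
5 years from 1 March 2011 is 1 March 2016.
The period was tolled for 134 days by the automatic bankruptcy stay (14 October 2015 to 25 February 2016), pushing the deadline to 13 July 2016.
Because the emergency suspension of filing deadlines ran from 8 June 2016 to 5 February 2017, the deadline is extended by 242 days to 12 March 2017.
Although the defendant's absence ran from 15 April 2011 to 14 September 2011, the stated rules do not make that a tolling event, so it is disregarded.
None of the other events listed affects the running of the period under the stated rules.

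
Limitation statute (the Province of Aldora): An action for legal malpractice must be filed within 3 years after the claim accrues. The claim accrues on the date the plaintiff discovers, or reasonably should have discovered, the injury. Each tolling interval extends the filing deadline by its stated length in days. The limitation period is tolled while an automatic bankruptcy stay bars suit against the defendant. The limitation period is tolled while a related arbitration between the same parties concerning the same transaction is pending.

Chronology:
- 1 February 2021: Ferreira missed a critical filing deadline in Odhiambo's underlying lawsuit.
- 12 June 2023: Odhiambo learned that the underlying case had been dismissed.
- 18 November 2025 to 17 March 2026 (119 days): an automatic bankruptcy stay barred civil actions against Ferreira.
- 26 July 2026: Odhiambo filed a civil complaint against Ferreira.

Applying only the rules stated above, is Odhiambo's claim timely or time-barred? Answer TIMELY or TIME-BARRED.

TIMELY

Under the discovery rule, the claim accrued on 12 June 2023, when Odhiambo discovered the injury — not on the 1 February 2021 date of the underlying act.
The untolled deadline — 3 years after 12 June 2023 — is 12 June 2026.
Because the automatic bankruptcy stay ran from 18 November 2025 to 17 March 2026, the deadline is extended by 119 days to 9 October 2026.
Odhiambo filed on 26 July 2026, before the 9 October 2026 deadline, so the action is timely.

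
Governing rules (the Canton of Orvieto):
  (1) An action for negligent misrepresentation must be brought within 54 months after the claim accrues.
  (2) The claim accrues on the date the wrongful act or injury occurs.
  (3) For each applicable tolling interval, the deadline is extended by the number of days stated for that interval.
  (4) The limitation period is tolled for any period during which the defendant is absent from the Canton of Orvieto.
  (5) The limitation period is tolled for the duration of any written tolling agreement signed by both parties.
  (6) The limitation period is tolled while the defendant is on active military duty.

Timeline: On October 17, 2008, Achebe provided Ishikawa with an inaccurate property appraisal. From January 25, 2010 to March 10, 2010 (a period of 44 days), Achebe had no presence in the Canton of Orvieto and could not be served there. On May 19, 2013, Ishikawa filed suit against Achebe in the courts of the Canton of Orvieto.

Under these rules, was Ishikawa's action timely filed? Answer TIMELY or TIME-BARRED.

The limitation period began to run on October 17, 2008.
54 months from October 17, 2008 is April 17, 2013.
The period was tolled for 44 days by the defendant's absence from the jurisdiction (January 25, 2010 to March 10, 2010), pushing the deadline to May 31, 2013.
Filing on May 19, 2013 beat the May 31, 2013 deadline — the action is timely.

TIMELY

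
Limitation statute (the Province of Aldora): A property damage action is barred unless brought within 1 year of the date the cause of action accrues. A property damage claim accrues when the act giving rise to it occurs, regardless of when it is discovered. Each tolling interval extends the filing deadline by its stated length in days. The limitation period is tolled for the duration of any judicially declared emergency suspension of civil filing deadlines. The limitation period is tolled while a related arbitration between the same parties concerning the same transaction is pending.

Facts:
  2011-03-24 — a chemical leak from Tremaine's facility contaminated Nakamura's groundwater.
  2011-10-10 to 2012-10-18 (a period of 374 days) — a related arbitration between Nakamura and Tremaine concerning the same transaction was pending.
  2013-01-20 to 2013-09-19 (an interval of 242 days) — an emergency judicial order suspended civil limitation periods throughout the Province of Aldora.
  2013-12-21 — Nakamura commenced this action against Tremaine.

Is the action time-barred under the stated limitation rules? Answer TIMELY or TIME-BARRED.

TIME-BARRED

The cause of action accrued on 2011-03-24, the date of the act.
The untolled deadline — 1 year after 2011-03-24 — is 2012-03-24.
Because the pending related arbitration ran from 2011-10-10 to 2012-10-18, the deadline is extended by 374 days to 2013-04-02.
Because the emergency suspension of filing deadlines ran from 2013-01-20 to 2013-09-19, the deadline is extended by 242 days to 2013-11-30.
The 2013-12-21 filing falls after the 2013-11-30 deadline; the claim is time-barred.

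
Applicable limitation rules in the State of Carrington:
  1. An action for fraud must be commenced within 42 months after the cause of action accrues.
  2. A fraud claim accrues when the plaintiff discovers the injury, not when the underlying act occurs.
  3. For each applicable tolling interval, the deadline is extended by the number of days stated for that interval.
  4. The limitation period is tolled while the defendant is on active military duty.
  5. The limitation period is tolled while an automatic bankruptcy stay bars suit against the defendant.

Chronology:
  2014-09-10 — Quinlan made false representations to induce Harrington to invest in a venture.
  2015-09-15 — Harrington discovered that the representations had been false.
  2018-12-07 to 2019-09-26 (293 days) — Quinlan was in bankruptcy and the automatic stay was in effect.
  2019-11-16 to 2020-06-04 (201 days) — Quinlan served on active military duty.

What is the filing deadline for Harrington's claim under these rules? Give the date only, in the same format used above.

Accrual is tied to discovery, so the period began on 2015-09-15 rather than on 2014-09-10 when the act occurred.
42 months from 2015-09-15 is 2019-03-15.
The automatic bankruptcy stay from 2018-12-07 to 2019-09-26 tolled the period for 293 days, extending the deadline to 2020-01-02.
The defendant's active military service from 2019-11-16 to 2020-06-04 tolled the period for 201 days, extending the deadline to 2020-07-21.

2020-07-21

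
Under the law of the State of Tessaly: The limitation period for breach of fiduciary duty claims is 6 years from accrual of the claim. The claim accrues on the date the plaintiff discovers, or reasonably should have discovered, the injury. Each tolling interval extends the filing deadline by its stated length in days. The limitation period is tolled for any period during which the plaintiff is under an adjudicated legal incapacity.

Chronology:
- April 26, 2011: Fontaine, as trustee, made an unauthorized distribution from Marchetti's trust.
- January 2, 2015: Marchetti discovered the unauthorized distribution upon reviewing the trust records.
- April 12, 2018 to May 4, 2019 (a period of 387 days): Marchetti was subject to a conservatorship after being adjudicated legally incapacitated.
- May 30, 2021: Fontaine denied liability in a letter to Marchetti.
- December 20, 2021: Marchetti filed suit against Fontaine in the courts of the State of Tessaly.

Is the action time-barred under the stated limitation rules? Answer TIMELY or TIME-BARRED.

Accrual is tied to discovery, so the period began on January 2, 2015 rather than on April 26, 2011 when the act occurred.
The untolled deadline — 6 years after January 2, 2015 — is January 2, 2021.
The period was tolled for 387 days by the plaintiff's legal incapacity (April 12, 2018 to May 4, 2019), pushing the deadline to January 24, 2022.
Nothing else in the chronology tolls or restarts the period.
Marchetti filed on December 20, 2021, before the January 24, 2022 deadline, so the action is timely.

TIMELY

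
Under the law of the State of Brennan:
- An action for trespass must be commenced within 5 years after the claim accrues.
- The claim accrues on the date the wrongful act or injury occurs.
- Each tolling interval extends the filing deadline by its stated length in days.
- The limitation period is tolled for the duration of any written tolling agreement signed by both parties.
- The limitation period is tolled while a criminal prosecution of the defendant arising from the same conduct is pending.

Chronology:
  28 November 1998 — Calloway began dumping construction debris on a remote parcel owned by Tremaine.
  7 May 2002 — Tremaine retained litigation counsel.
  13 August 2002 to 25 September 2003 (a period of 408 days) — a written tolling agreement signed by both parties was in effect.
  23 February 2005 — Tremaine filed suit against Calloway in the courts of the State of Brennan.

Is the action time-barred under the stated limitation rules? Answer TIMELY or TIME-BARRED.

TIME-BARRED

The claim accrued on 28 November 1998, when the wrongful act occurred.
5 years from 28 November 1998 is 28 November 2003.
Because the written tolling agreement ran from 13 August 2002 to 25 September 2003, the deadline is extended by 408 days to 9 January 2005.
None of the other events listed affects the running of the period under the stated rules.
Filing on 23 February 2005 missed the 9 January 2005 deadline — the action is time-barred.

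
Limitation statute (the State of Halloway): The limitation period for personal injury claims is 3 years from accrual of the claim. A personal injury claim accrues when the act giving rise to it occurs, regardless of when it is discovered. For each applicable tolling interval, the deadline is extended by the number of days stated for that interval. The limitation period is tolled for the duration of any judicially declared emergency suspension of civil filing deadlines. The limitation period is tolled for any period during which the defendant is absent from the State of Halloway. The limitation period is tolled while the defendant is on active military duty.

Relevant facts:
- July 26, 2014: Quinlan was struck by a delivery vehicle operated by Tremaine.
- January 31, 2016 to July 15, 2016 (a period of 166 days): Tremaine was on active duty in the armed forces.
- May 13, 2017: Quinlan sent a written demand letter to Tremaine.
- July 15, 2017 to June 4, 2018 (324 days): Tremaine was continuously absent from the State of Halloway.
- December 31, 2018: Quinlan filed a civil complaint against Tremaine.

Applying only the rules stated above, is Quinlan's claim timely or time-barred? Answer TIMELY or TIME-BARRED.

The limitation period began to run on July 26, 2014.
Adding the 3 years base period to July 26, 2014 gives a deadline of July 26, 2017, before any tolling.
The defendant's active military service from January 31, 2016 to July 15, 2016 tolled the period for 166 days, extending the deadline to January 8, 2018.
The period was tolled for 324 days by the defendant's absence from the jurisdiction (July 15, 2017 to June 4, 2018), pushing the deadline to November 28, 2018.
Nothing else in the chronology tolls or restarts the period.
The December 31, 2018 filing falls after the November 28, 2018 deadline; the claim is time-barred.

TIME-BARRED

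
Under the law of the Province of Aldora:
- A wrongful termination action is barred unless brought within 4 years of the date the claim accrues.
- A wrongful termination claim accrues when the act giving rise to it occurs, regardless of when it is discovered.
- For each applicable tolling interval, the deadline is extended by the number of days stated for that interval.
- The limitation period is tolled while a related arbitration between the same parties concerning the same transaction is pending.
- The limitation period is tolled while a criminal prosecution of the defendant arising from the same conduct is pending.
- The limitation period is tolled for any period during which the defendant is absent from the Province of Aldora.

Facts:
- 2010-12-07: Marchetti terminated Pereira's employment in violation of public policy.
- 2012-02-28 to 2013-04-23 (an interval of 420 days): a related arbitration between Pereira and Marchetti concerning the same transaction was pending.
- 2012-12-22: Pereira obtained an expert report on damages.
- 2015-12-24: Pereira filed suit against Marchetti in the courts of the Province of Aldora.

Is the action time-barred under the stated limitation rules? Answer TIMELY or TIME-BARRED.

TIMELY

The claim accrued on 2010-12-07, when the wrongful act occurred.
4 years from 2010-12-07 is 2014-12-07.
The period was tolled for 420 days by the pending related arbitration (2012-02-28 to 2013-04-23), pushing the deadline to 2016-01-31.
None of the other events listed affects the running of the period under the stated rules.
Filing on 2015-12-24 beat the 2016-01-31 deadline — the action is timely.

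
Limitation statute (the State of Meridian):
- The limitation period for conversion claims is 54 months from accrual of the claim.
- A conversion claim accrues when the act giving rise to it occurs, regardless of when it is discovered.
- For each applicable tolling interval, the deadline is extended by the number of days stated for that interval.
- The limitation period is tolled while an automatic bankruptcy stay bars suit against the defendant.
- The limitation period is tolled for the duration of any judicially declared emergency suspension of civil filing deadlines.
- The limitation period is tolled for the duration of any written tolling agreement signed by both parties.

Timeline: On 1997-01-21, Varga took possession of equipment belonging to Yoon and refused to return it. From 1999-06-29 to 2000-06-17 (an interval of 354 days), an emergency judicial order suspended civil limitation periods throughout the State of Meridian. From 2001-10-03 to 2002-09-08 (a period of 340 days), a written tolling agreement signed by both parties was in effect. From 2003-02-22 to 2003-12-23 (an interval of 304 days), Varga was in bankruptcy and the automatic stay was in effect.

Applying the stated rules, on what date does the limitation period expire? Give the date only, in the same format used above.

The claim accrued on 1997-01-21, when the wrongful act occurred.
The untolled deadline — 54 months after 1997-01-21 — is 2001-07-21.
The period was tolled for 354 days by the emergency suspension of filing deadlines (1999-06-29 to 2000-06-17), pushing the deadline to 2002-07-10.
The written tolling agreement from 2001-10-03 to 2002-09-08 tolled the period for 340 days, extending the deadline to 2003-06-15.
The period was tolled for 304 days by the automatic bankruptcy stay (2003-02-22 to 2003-12-23), pushing the deadline to 2004-04-14.

2004-04-14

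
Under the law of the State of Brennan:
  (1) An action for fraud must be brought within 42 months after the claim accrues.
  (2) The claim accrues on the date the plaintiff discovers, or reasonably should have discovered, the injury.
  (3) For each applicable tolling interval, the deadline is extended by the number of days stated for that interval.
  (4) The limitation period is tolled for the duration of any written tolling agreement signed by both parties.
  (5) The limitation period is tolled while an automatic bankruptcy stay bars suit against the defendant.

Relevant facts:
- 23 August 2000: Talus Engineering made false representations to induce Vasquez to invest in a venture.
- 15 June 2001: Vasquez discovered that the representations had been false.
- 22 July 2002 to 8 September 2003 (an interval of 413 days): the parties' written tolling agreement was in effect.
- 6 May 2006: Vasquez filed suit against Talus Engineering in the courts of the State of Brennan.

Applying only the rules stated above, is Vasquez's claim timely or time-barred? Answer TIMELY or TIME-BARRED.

Accrual is tied to discovery, so the period began on 15 June 2001 rather than on 23 August 2000 when the act occurred.
Adding the 42 months base period to 15 June 2001 gives a deadline of 15 December 2004, before any tolling.
Because the written tolling agreement ran from 22 July 2002 to 8 September 2003, the deadline is extended by 413 days to 1 February 2006.
Vasquez filed on 6 May 2006, after the 1 February 2006 deadline, so the action is time-barred.

TIME-BARRED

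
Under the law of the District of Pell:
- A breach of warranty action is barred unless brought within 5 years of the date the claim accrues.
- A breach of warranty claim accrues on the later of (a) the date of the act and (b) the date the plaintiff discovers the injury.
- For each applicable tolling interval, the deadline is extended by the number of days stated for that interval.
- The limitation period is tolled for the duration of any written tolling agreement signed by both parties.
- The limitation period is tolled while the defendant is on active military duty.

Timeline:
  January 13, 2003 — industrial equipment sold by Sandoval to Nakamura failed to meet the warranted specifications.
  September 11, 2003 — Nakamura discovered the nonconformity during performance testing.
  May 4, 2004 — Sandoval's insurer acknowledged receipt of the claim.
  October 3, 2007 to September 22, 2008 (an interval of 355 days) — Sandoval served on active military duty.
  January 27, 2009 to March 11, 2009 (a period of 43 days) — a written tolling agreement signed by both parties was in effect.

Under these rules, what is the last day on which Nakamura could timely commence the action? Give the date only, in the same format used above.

Because discovery on September 11, 2003 post-dates the January 13, 2003 act, accrual under the later-of rule falls on September 11, 2003.
5 years from September 11, 2003 is September 11, 2008.
The defendant's active military service from October 3, 2007 to September 22, 2008 tolled the period for 355 days, extending the deadline to September 1, 2009.
The written tolling agreement from January 27, 2009 to March 11, 2009 tolled the period for 43 days, extending the deadline to October 14, 2009.
The other events in the timeline have no effect on the limitation period under the stated rules.

October 14, 2009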